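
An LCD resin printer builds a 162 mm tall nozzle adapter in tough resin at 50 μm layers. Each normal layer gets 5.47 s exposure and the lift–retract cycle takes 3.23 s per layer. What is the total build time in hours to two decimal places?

7.83 hours

Layers = ⌈162/0.05⌉ = 3240.
Per-layer time: 5.47 + 3.23 → 8.7 s.
Build time: 3240 × 8.7 s = 28188 s, i.e. 7.83 hours.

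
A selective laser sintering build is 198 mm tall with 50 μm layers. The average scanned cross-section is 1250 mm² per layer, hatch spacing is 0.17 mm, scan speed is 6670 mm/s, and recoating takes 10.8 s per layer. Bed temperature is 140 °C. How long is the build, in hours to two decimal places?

Layer count = ceil(198 / 0.05) = 3960.
Hatch length per layer = 1250 / 0.17 = 7352.9 mm.
Scan time per layer = 7352.9 / 6670 = 1.1024 s.
Time per layer = 1.1024 + 10.8, so 11.9024 s.
Total: 3960 × 11.9024 s = 47133.504 s → 13.09 hours.

13.09 hours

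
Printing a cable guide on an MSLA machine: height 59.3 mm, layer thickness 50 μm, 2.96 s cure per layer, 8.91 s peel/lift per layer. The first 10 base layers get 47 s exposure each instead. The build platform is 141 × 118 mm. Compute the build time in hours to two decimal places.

Layers = ⌈59.3/0.05⌉ = 1186.
Burn-in layers = 10 × (47 + 8.91), so 559.1 s.
Regular layers: 1176 × (2.96 + 8.91) → 13959.12 s.
Total = 559.1 + 13959.12 = 14518.22 s = 4.03 hours.

4.03 hours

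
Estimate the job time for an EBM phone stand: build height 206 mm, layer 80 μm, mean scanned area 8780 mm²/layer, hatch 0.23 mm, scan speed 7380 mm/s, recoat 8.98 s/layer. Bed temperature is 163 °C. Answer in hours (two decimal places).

Layers = ⌈206/0.08⌉ = 2575.
Hatch length per layer = 8780 / 0.23, so 38173.9 mm.
Scan time per layer: 38173.9 / 7380 → 5.1726 s.
Layer cycle: 5.1726 + 8.98 → 14.1526 s.
Build time = 2575 × 14.1526 = 36442.945 s = 10.12 hours.

10.12 hours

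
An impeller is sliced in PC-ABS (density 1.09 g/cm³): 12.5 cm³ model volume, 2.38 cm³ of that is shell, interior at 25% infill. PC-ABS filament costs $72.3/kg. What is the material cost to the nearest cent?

$0.39

Interior volume: 12.5 − 2.38 → 10.12 cm³.
Infill deposited: 0.25 × 10.12 → 2.53 cm³.
Total extruded = 2.38 + 2.53 = 4.91 cm³.
Mass: 4.91 × 1.09 → 5.3519 g.
At $72.3/kg: 5.3519/1000 × 72.3 = $0.39.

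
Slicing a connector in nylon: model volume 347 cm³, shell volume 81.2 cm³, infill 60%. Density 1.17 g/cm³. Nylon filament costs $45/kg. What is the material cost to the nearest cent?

$12.67

Interior volume = 347 − 81.2 = 265.8 cm³.
Infill deposited = 0.60 × 265.8, so 159.48 cm³.
Total extruded = 81.2 + 159.48, so 240.68 cm³.
Mass = 240.68 × 1.17 = 281.5956 g.
Cost = 281.5956 g / 1000 × $45/kg = $12.67.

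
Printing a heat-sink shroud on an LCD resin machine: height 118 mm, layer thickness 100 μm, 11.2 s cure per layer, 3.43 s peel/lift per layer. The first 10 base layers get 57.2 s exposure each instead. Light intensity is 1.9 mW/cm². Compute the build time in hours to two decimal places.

Number of layers: 118 / 0.1 → 1180 (rounded up).
Base layers: 10 × (57.2 + 3.43) → 606.3 s.
Regular layers: 1170 × (11.2 + 3.43) → 17117.1 s.
Sum: 606.3 + 17117.1 = 17723.4 s → 4.92 hours.

4.92 hours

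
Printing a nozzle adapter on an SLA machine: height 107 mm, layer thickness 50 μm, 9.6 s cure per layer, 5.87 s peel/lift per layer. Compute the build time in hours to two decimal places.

Number of layers: 107 / 0.05 → 2140 (rounded up).
Per-layer time = 9.6 + 5.87, so 15.47 s.
Total = 2140 × 15.47 = 33105.8 s = 9.20 hours.

9.20 hours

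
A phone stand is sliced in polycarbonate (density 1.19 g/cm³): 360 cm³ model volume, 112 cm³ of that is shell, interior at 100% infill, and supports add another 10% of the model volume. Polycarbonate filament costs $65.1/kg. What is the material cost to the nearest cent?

Interior volume = 360 − 112, so 248 cm³.
Infill volume: 1.00 × 248 → 248 cm³.
Support: 0.10 × 360 → 36 cm³.
Total extruded: 112 + 248 + 36 → 396 cm³.
Mass = 396 × 1.19 = 471.24 g.
At $65.1/kg: 471.24/1000 × 65.1 = $30.68.

$30.68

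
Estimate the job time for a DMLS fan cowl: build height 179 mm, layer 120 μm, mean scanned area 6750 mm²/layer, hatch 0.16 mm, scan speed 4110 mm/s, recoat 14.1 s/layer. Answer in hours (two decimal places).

Number of layers: 179 / 0.12 → 1492 (rounded up).
Per-layer scan distance: 6750 / 0.16 → 42187.5 mm.
Scan time per layer: 42187.5 / 4110 → 10.2646 s.
Layer cycle = 10.2646 + 14.1, so 24.3646 s.
1492 layers × 24.3646 s/layer = 36351.9832 s, i.e. 10.10 hours.

10.10 hours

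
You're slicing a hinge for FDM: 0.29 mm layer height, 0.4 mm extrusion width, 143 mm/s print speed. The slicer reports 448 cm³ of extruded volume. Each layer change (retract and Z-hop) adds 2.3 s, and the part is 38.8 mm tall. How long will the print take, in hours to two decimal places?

7.59 hours

Extrusion cross-section: 0.29 × 0.4 → 0.116 mm².
Path length: 448000 mm³ / 0.116 mm² → 3862069 mm.
Print-move time = 3862069 / 143, so 27007.5 s.
Layer count = ceil(38.8 / 0.29) = 134.
Non-print overhead: 134 × 2.3 → 308.2 s.
Altogether 27007.5 + 308.2 = 27315.7 s, i.e. 7.59 hours.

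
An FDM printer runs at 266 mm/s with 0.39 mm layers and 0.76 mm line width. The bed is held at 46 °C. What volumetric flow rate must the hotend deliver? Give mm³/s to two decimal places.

Bead cross-section = 0.39 × 0.76 = 0.2964 mm².
Volumetric flow = 266 × 0.2964 = 78.84 mm³/s.

78.84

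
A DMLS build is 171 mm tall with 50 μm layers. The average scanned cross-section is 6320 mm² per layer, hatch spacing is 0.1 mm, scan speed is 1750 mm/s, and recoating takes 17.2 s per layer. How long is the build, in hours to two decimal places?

Number of layers: 171 / 0.05 → 3420 (rounded up).
Per-layer scan distance = 6320 / 0.1 = 63200 mm.
Per-layer scan time: 63200 / 1750 → 36.1143 s.
Per-layer time = 36.1143 + 17.2 = 53.3143 s.
3420 layers × 53.3143 s/layer = 182334.906 s, i.e. 50.65 hours.

50.65 hours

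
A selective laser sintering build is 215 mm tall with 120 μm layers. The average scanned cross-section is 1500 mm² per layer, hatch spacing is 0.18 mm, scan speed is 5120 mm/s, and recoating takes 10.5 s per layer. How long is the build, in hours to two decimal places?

6.04 hours

Number of layers: 215 / 0.12 → 1792 (rounded up).
Scan path per layer = 1500 / 0.18, so 8333.3 mm.
Per-layer scan time = 8333.3 / 5120 = 1.6276 s.
Per-layer time = 1.6276 + 10.5, so 12.1276 s.
1792 layers × 12.1276 s/layer = 21732.6592 s, i.e. 6.04 hours.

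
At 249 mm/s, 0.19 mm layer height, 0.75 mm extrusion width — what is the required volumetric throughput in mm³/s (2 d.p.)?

Bead cross-section = 0.19 × 0.75, so 0.1425 mm².
Volumetric flow = 249 × 0.1425 = 35.48 mm³/s.

35.48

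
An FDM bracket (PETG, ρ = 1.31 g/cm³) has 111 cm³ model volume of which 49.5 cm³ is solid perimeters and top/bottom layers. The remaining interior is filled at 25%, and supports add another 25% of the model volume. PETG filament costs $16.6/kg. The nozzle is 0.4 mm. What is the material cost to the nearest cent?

$2.01

Infill region = 111 − 49.5, so 61.5 cm³.
Deposited infill: 0.25 × 61.5 → 15.375 cm³.
Support: 0.25 × 111 → 27.75 cm³.
Deposited volume = 49.5 + 15.375 + 27.75, so 92.625 cm³.
Mass: 92.625 × 1.31 → 121.33875 g.
At $16.6/kg: 121.33875/1000 × 16.6 = $2.01.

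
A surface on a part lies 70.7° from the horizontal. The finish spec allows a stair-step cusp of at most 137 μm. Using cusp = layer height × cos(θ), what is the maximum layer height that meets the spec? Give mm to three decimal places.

t = h_c / cos θ = 0.137 / 0.3305 = 0.415 mm.

0.415 mm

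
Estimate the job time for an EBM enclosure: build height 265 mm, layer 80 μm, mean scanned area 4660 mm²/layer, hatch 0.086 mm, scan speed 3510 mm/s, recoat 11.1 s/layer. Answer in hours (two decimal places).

Layer count = ceil(265 / 0.08) = 3313.
Scan path per layer = 4660 / 0.086 = 54186 mm.
Beam time per layer = 54186 / 3510, so 15.4376 s.
Per-layer time: 15.4376 + 11.1 → 26.5376 s.
Total: 3313 × 26.5376 s = 87919.0688 s → 24.42 hours.

24.42 hours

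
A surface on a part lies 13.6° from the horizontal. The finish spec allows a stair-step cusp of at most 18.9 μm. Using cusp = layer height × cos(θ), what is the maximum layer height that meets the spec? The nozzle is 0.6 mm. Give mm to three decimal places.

0.019 mm

t = h_c / cos θ = 0.0189 / 0.9720 = 0.019 mm.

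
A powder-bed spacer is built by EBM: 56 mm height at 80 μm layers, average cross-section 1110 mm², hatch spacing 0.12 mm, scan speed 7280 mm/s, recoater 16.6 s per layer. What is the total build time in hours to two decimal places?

Layer count = ceil(56 / 0.08) = 700.
Hatch length per layer = 1110 / 0.12 = 9250 mm.
Beam time per layer: 9250 / 7280 → 1.2706 s.
Time per layer = 1.2706 + 16.6 = 17.8706 s.
Build time = 700 × 17.8706 = 12509.42 s = 3.47 hours.

3.47 hours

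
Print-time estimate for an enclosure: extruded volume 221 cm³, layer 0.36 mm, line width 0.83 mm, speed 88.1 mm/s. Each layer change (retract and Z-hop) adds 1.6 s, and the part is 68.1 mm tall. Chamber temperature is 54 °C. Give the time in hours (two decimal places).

Extrusion cross-section: 0.36 × 0.83 → 0.2988 mm².
Path length: 221000 mm³ / 0.2988 mm² → 739625.2 mm.
Print-move time: 739625.2 / 88.1 → 8395.3 s.
Layers = ⌈68.1/0.36⌉ = 190.
Non-print overhead: 190 × 1.6 → 304 s.
Total = 8395.3 + 304 = 8699.3 s = 2.42 hours.

2.42 hours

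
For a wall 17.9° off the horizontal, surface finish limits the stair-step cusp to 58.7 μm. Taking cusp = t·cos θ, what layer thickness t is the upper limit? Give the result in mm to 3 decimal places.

cos(17.9°) = 0.9516; t_max = 0.0587/0.9516 = 0.062 mm.

0.062 mm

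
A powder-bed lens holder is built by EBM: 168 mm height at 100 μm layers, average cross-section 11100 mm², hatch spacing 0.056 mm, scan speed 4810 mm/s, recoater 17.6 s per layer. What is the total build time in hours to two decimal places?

Number of layers: 168 / 0.1 → 1680 (rounded up).
Hatch length per layer = 11100 / 0.056 = 198214.3 mm.
Beam time per layer = 198214.3 / 4810, so 41.2088 s.
Per-layer time = 41.2088 + 17.6, so 58.8088 s.
Total: 1680 × 58.8088 s = 98798.784 s → 27.44 hours.

27.44 hours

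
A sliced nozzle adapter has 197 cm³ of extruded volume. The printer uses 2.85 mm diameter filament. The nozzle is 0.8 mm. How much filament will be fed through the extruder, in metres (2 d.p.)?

30.88 m

Filament cross-section = π × (2.85/2)² = 6.3794 mm².
Length = 197 cm³ / 6.3794 mm² = 197000 / 6.3794 = 30880.65 mm = 30.88 m.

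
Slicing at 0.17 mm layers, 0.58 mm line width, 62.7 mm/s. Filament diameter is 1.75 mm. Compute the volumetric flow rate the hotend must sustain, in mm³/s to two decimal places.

Extrusion cross-section = 0.17 × 0.58, so 0.0986 mm².
Q = v·A = 62.7 × 0.0986 = 6.18 mm³/s.

6.18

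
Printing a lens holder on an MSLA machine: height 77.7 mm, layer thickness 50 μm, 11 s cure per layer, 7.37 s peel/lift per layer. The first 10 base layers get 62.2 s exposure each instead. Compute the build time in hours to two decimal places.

8.07 hours

Number of layers: 77.7 / 0.05 → 1554 (rounded up).
Base layers = 10 × (62.2 + 7.37) = 695.7 s.
Regular layers = 1544 × (11 + 7.37), so 28363.28 s.
Sum: 695.7 + 28363.28 = 29058.98 s → 8.07 hours.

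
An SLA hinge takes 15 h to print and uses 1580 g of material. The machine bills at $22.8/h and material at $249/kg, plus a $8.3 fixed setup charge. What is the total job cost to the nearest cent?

Machine cost = 22.8 × 15, so $342.00.
Feedstock cost = 249 × 1580/1000 = $393.42.
Adding setup: 342.00 + 393.42 + 8.3 → $743.72.

$743.72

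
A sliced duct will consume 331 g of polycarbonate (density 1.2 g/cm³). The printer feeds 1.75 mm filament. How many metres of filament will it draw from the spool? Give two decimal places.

Volume = 331 g / 1.2 g·cm⁻³ = 275.8333 cm³ = 275833.3 mm³.
Cross-section of 1.75 mm filament: π·(1.75/2)² = 2.4053 mm².
Length = 275833.3 / 2.4053 = 114677.3 mm = 114.68 m.

114.68 m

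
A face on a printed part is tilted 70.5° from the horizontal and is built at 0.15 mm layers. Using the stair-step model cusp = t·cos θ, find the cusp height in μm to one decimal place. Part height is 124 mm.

50.1 μm

h_c = t·cos θ = 0.15 × 0.3338 = 0.05007 mm (50.1 μm).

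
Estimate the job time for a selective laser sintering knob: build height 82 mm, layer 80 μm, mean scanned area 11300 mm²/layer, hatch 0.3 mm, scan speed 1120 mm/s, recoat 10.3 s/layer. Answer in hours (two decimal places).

Layer count = ceil(82 / 0.08) = 1025.
Hatch length per layer: 11300 / 0.3 → 37666.7 mm.
Per-layer scan time = 37666.7 / 1120, so 33.631 s.
Layer cycle: 33.631 + 10.3 → 43.931 s.
Total: 1025 × 43.931 s = 45029.275 s → 12.51 hours.

12.51 hours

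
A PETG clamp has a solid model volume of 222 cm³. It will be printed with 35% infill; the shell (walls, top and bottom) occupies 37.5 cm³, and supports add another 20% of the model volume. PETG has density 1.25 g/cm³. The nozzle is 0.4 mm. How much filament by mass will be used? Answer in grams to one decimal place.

183.1 g

Infill region = 222 − 37.5 = 184.5 cm³.
Infill volume = 0.35 × 184.5, so 64.575 cm³.
Support: 0.20 × 222 → 44.4 cm³.
Deposited volume: 37.5 + 64.575 + 44.4 → 146.475 cm³.
Mass = 146.475 × 1.25, so 183.09375 g.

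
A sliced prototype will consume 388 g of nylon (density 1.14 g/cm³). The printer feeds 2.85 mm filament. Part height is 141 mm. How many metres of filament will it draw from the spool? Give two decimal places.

Extruded volume: 388/1.14 = 340.3509 cm³ (340350.9 mm³).
Filament cross-section = π × (2.85/2)² = 6.3794 mm².
Length = 340350.9 / 6.3794 = 53351.55 mm = 53.35 m.

53.35 m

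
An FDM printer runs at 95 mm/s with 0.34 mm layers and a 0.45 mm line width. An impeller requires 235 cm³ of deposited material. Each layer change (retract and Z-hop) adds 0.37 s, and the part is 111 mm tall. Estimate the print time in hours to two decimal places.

Bead cross-section: 0.34 × 0.45 → 0.153 mm².
Path length: 235000 mm³ / 0.153 mm² → 1535947.7 mm.
Extrusion time = 1535947.7 / 95, so 16167.9 s.
Layers = ⌈111/0.34⌉ = 327.
Non-print overhead = 327 × 0.37, so 120.99 s.
Total = 16167.9 + 120.99 = 16288.89 s = 4.52 hours.

4.52 hours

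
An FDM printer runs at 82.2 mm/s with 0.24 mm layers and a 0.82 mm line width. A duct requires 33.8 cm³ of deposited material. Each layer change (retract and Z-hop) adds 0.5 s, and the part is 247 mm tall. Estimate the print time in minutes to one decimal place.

Line area = 0.24 × 0.82, so 0.1968 mm².
Toolpath length = 33.8 cm³ / 0.1968 mm² = 33800 / 0.1968 = 171748 mm.
Extrusion time = 171748 / 82.2 = 2089.4 s.
Number of layers: 247 / 0.24 → 1030 (rounded up).
Non-print overhead = 1030 × 0.5 = 515 s.
Altogether 2089.4 + 515 = 2604.4 s, i.e. 43.4 minutes.

43.4 minutes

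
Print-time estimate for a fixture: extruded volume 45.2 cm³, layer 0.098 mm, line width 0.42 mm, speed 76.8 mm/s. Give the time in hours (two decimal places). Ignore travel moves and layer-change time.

3.97 hours

Line area = 0.098 × 0.42 = 0.04116 mm².
Path length: 45200 mm³ / 0.04116 mm² → 1098153.5 mm.
Print-move time = 1098153.5 / 76.8, so 14298.9 s.
14298.9 s = 3.97 hours.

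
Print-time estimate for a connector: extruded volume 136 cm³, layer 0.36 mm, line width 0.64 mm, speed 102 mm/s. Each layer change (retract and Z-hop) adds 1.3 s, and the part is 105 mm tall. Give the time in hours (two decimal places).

Bead cross-section: 0.36 × 0.64 → 0.2304 mm².
Toolpath length = 136 cm³ / 0.2304 mm² = 136000 / 0.2304 = 590277.8 mm.
Extrusion time: 590277.8 / 102 → 5787 s.
Layer count = ceil(105 / 0.36) = 292.
Non-print overhead = 292 × 1.3 = 379.6 s.
Altogether 5787 + 379.6 = 6166.6 s, i.e. 1.71 hours.

1.71 hours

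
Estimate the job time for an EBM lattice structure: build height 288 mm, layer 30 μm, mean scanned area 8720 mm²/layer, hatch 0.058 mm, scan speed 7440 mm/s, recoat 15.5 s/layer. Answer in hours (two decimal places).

95.22 hours

Layer count = ceil(288 / 0.03) = 9600.
Per-layer scan distance: 8720 / 0.058 → 150344.8 mm.
Beam time per layer = 150344.8 / 7440, so 20.2076 s.
Time per layer = 20.2076 + 15.5, so 35.7076 s.
Total: 9600 × 35.7076 s = 342792.96 s → 95.22 hours.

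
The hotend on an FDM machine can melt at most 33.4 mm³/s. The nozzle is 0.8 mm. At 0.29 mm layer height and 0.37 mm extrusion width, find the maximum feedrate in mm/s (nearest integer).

311 mm/s

Extrusion cross-section: 0.29 × 0.37 → 0.1073 mm².
v_max = Q/A = 33.4/0.1073 = 311.28 mm/s → 311 mm/s.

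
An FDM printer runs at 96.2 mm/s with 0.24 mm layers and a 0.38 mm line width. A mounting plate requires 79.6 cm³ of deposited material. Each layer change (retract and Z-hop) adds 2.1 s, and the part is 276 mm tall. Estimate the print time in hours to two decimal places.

Line area: 0.24 × 0.38 → 0.0912 mm².
Path length: 79600 mm³ / 0.0912 mm² → 872807 mm.
Time extruding = 872807 / 96.2 = 9072.8 s.
Layer count = ceil(276 / 0.24) = 1150.
Z-hop total: 1150 × 2.1 → 2415 s.
Altogether 9072.8 + 2415 = 11487.8 s, i.e. 3.19 hours.

3.19 hours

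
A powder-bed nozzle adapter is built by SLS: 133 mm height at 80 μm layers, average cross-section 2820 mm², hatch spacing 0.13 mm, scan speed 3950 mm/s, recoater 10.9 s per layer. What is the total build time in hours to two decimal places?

7.57 hours

Layer count = ceil(133 / 0.08) = 1663.
Hatch length per layer = 2820 / 0.13, so 21692.3 mm.
Laser time per layer = 21692.3 / 3950, so 5.4917 s.
Time per layer: 5.4917 + 10.9 → 16.3917 s.
Build time = 1663 × 16.3917 = 27259.3971 s = 7.57 hours.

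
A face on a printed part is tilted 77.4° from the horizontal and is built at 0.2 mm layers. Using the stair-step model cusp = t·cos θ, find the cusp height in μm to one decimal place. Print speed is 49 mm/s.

Cusp = layer height × cos(77.4°) = 0.2 × 0.2181 = 0.04362 mm = 43.6 μm.

43.6 μm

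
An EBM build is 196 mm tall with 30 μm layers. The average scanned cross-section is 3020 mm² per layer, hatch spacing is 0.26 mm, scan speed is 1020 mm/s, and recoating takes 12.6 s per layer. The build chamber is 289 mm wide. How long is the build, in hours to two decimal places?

Layer count = ceil(196 / 0.03) = 6534.
Scan path per layer: 3020 / 0.26 → 11615.4 mm.
Beam time per layer: 11615.4 / 1020 → 11.3876 s.
Time per layer = 11.3876 + 12.6 = 23.9876 s.
Total: 6534 × 23.9876 s = 156734.9784 s → 43.54 hours.

43.54 hours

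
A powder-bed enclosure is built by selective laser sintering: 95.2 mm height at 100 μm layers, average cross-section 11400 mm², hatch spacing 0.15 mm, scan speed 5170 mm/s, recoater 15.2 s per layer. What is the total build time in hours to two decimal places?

7.91 hours

Number of layers: 95.2 / 0.1 → 952 (rounded up).
Scan path per layer: 11400 / 0.15 → 76000 mm.
Laser time per layer = 76000 / 5170 = 14.7002 s.
Layer cycle = 14.7002 + 15.2 = 29.9002 s.
Total: 952 × 29.9002 s = 28464.9904 s → 7.91 hours.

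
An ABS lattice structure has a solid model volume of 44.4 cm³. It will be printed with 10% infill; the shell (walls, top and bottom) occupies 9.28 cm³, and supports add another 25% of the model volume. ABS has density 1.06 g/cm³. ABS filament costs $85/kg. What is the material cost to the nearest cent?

$2.15

Infill region = 44.4 − 9.28 = 35.12 cm³.
Infill deposited = 0.10 × 35.12 = 3.512 cm³.
Support = 0.25 × 44.4, so 11.1 cm³.
Deposited volume = 9.28 + 3.512 + 11.1, so 23.892 cm³.
Mass = 23.892 × 1.06, so 25.32552 g.
Cost = 25.32552 g / 1000 × $85/kg = $2.15.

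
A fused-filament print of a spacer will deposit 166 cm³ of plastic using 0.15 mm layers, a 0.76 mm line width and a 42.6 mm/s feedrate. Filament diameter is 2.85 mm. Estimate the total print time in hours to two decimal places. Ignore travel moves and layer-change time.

9.49 hours

Bead cross-section: 0.15 × 0.76 → 0.114 mm².
Toolpath length = 166 cm³ / 0.114 mm² = 166000 / 0.114 = 1456140.4 mm.
Time extruding = 1456140.4 / 42.6 = 34181.7 s.
Converting: 34181.7 s = 9.49 hours.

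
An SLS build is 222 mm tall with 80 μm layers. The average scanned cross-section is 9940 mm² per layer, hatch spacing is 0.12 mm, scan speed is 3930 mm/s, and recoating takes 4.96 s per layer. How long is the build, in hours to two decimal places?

Layers = ⌈222/0.08⌉ = 2775.
Hatch length per layer = 9940 / 0.12, so 82833.3 mm.
Laser time per layer = 82833.3 / 3930 = 21.0772 s.
Per-layer time = 21.0772 + 4.96, so 26.0372 s.
2775 layers × 26.0372 s/layer = 72253.23 s, i.e. 20.07 hours.

20.07 hours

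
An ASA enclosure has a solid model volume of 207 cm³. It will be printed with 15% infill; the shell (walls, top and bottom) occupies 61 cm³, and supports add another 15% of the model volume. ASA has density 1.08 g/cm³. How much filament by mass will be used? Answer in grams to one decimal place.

123.1 g

Interior volume = 207 − 61, so 146 cm³.
Infill volume = 0.15 × 146 = 21.9 cm³.
Support = 0.15 × 207, so 31.05 cm³.
Deposited volume = 61 + 21.9 + 31.05 = 113.95 cm³.
Mass: 113.95 × 1.08 → 123.066 g.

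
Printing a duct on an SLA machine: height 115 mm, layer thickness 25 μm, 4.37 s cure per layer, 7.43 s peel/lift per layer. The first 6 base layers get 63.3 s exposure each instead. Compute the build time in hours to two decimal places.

15.18 hours

Number of layers: 115 / 0.025 → 4600 (rounded up).
Bottom layers = 6 × (63.3 + 7.43) = 424.38 s.
Regular layers = 4594 × (4.37 + 7.43) = 54209.2 s.
Total = 424.38 + 54209.2 = 54633.58 s = 15.18 hours.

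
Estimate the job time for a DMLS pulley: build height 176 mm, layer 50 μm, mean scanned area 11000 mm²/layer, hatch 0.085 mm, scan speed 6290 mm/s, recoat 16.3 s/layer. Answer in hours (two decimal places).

36.05 hours

Layer count = ceil(176 / 0.05) = 3520.
Hatch length per layer = 11000 / 0.085 = 129411.8 mm.
Laser time per layer = 129411.8 / 6290 = 20.5742 s.
Time per layer: 20.5742 + 16.3 → 36.8742 s.
Build time = 3520 × 36.8742 = 129797.184 s = 36.05 hours.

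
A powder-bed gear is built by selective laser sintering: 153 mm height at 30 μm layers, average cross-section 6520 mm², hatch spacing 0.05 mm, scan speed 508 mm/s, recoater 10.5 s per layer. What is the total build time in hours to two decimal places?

378.52 hours

Layer count = ceil(153 / 0.03) = 5100.
Hatch length per layer = 6520 / 0.05 = 130400 mm.
Laser time per layer = 130400 / 508 = 256.6929 s.
Time per layer: 256.6929 + 10.5 → 267.1929 s.
Build time = 5100 × 267.1929 = 1362683.79 s = 378.52 hours.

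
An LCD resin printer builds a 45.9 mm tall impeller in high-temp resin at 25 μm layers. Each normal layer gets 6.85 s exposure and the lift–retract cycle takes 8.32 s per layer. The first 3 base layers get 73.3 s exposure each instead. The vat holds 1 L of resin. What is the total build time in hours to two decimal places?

Layers = ⌈45.9/0.025⌉ = 1836.
Bottom layers = 3 × (73.3 + 8.32), so 244.86 s.
Normal layers: 1833 × (6.85 + 8.32) → 27806.61 s.
Sum: 244.86 + 27806.61 = 28051.47 s → 7.79 hours.

7.79 hours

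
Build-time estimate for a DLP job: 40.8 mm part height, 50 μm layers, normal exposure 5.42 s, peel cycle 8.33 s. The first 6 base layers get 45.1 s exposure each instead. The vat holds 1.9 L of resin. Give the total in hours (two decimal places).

3.18 hours

Layers = ⌈40.8/0.05⌉ = 816.
Bottom layers = 6 × (45.1 + 8.33) = 320.58 s.
Remaining layers: 810 × (5.42 + 8.33) → 11137.5 s.
Total = 320.58 + 11137.5 = 11458.08 s = 3.18 hours.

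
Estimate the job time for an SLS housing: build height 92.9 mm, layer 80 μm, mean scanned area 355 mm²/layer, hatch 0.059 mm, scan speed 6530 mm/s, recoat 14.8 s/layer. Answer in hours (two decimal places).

5.07 hours

Layer count = ceil(92.9 / 0.08) = 1162.
Hatch length per layer: 355 / 0.059 → 6016.9 mm.
Per-layer scan time = 6016.9 / 6530 = 0.9214 s.
Layer cycle = 0.9214 + 14.8, so 15.7214 s.
Total: 1162 × 15.7214 s = 18268.2668 s → 5.07 hours.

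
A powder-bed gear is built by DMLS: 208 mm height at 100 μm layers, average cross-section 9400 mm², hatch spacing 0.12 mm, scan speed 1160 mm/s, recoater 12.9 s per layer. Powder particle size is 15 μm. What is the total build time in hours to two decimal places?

46.47 hours

Layer count = ceil(208 / 0.1) = 2080.
Per-layer scan distance = 9400 / 0.12, so 78333.3 mm.
Scan time per layer = 78333.3 / 1160, so 67.5287 s.
Time per layer = 67.5287 + 12.9, so 80.4287 s.
Total: 2080 × 80.4287 s = 167291.696 s → 46.47 hours.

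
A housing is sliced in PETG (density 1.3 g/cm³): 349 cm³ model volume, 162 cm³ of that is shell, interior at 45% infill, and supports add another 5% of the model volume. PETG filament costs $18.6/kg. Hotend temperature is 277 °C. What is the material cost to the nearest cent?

Interior volume = 349 − 162 = 187 cm³.
Infill deposited = 0.45 × 187 = 84.15 cm³.
Support = 0.05 × 349 = 17.45 cm³.
Total extruded: 162 + 84.15 + 17.45 → 263.6 cm³.
Mass = 263.6 × 1.3, so 342.68 g.
At $18.6/kg: 342.68/1000 × 18.6 = $6.37.

$6.37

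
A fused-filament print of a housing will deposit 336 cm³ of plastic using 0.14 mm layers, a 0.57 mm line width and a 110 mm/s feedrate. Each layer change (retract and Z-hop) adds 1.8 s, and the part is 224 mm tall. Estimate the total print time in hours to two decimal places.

Bead cross-section = 0.14 × 0.57 = 0.0798 mm².
Total extruded path = 336000/0.0798 = 4210526.3 mm.
Print-move time = 4210526.3 / 110, so 38277.5 s.
Layer count = ceil(224 / 0.14) = 1600.
Non-print overhead: 1600 × 1.8 → 2880 s.
Total = 38277.5 + 2880 = 41157.5 s = 11.43 hours.

11.43 hours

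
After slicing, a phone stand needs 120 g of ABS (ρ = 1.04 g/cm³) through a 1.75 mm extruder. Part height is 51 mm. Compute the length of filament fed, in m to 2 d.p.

47.97 m

Volume = 120 g / 1.04 g·cm⁻³ = 115.3846 cm³ = 115384.6 mm³.
Cross-section of 1.75 mm filament: π·(1.75/2)² = 2.4053 mm².
L = V/A = 115384.6/2.4053 = 47970.98 mm → 47.97 m.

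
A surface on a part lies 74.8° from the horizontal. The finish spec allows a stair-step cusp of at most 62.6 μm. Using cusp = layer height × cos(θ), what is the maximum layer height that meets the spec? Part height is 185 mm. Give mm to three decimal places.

cos(74.8°) = 0.2622; t_max = 0.0626/0.2622 = 0.239 mm.

0.239 mm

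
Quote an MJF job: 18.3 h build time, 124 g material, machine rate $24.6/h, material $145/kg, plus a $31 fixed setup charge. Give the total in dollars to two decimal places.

Time charge = 24.6 × 18.3, so $450.18.
Material charge: 145 × 124/1000 → $17.98.
Total = 450.18 + 17.98 + 31 = $499.16.

$499.16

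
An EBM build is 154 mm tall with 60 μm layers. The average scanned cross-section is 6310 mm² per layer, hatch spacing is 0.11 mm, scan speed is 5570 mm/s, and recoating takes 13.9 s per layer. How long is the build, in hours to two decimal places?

17.26 hours

Number of layers: 154 / 0.06 → 2567 (rounded up).
Scan path per layer = 6310 / 0.11 = 57363.6 mm.
Beam time per layer: 57363.6 / 5570 → 10.2987 s.
Time per layer: 10.2987 + 13.9 → 24.1987 s.
Total: 2567 × 24.1987 s = 62118.0629 s → 17.26 hours.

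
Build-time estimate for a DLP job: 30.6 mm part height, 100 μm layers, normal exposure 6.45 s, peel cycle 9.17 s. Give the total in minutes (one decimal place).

79.7 minutes

Number of layers: 30.6 / 0.1 → 306 (rounded up).
Per-layer time = 6.45 + 9.17 = 15.62 s.
Total = 306 × 15.62 = 4779.72 s = 79.7 minutes.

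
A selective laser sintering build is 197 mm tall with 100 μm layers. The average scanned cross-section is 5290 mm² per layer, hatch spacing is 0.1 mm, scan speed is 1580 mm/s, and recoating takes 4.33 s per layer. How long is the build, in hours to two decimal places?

20.69 hours

Number of layers: 197 / 0.1 → 1970 (rounded up).
Per-layer scan distance: 5290 / 0.1 → 52900 mm.
Laser time per layer: 52900 / 1580 → 33.481 s.
Layer cycle = 33.481 + 4.33, so 37.811 s.
Total: 1970 × 37.811 s = 74487.67 s → 20.69 hours.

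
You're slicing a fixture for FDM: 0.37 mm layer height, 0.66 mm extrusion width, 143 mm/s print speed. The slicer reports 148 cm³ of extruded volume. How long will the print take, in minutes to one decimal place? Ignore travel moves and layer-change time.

Line area = 0.37 × 0.66, so 0.2442 mm².
Path length: 148000 mm³ / 0.2442 mm² → 606060.6 mm.
Time extruding: 606060.6 / 143 → 4238.2 s.
4238.2 s = 70.6 minutes.

70.6 minutes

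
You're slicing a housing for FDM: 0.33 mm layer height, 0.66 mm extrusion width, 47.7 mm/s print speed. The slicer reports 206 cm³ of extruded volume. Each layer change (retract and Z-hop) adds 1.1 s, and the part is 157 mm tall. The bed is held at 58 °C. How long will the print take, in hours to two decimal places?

Bead cross-section = 0.33 × 0.66 = 0.2178 mm².
Path length: 206000 mm³ / 0.2178 mm² → 945821.9 mm.
Print-move time = 945821.9 / 47.7 = 19828.6 s.
Layers = ⌈157/0.33⌉ = 476.
Z-hop total: 476 × 1.1 → 523.6 s.
Total = 19828.6 + 523.6 = 20352.2 s = 5.65 hours.

5.65 hours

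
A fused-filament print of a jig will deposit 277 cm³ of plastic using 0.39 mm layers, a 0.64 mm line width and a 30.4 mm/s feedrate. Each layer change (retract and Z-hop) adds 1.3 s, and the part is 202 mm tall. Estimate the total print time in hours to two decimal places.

10.33 hours

Line area = 0.39 × 0.64, so 0.2496 mm².
Toolpath length = 277 cm³ / 0.2496 mm² = 277000 / 0.2496 = 1109775.6 mm.
Extrusion time: 1109775.6 / 30.4 → 36505.8 s.
Layers = ⌈202/0.39⌉ = 518.
Z-hop total = 518 × 1.3, so 673.4 s.
Total = 36505.8 + 673.4 = 37179.2 s = 10.33 hours.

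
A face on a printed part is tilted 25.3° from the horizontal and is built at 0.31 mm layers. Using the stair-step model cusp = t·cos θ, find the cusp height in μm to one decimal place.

Cusp = layer height × cos(25.3°) = 0.31 × 0.9041 = 0.280271 mm = 280.3 μm.

280.3 μm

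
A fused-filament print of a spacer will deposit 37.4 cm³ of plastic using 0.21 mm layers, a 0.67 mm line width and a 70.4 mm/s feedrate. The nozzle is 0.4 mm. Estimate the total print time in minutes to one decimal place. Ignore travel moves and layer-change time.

Line area = 0.21 × 0.67, so 0.1407 mm².
Toolpath length = 37.4 cm³ / 0.1407 mm² = 37400 / 0.1407 = 265813.8 mm.
Extrusion time: 265813.8 / 70.4 → 3775.8 s.
In the requested units: 3775.8 s = 62.9 minutes.

62.9 minutes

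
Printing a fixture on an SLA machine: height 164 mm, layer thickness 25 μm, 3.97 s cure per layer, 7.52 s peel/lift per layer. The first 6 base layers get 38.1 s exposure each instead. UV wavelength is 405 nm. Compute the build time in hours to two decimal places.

20.99 hours

Layers = ⌈164/0.025⌉ = 6560.
Burn-in layers: 6 × (38.1 + 7.52) → 273.72 s.
Regular layers = 6554 × (3.97 + 7.52), so 75305.46 s.
Total = 273.72 + 75305.46 = 75579.18 s = 20.99 hours.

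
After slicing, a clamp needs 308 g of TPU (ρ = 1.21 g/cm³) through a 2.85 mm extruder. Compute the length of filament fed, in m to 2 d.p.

Extruded volume: 308/1.21 = 254.5455 cm³ (254545.5 mm³).
A = π r² = π × 1.425² = 6.3794 mm².
Length = 254545.5 / 6.3794 = 39901.17 mm = 39.90 m.

39.90 m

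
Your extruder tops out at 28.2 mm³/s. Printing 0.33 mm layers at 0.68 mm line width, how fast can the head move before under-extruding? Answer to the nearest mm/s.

126 mm/s

Bead cross-section = 0.33 × 0.68 = 0.2244 mm².
Max speed = 28.2 / 0.2244 = 125.67 ≈ 126 mm/s.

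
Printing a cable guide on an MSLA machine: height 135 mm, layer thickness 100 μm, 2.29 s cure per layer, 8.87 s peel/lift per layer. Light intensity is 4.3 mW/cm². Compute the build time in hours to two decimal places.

4.19 hours

Layer count = ceil(135 / 0.1) = 1350.
Each layer takes: 2.29 + 8.87 → 11.16 s.
Total = 1350 × 11.16 = 15066 s = 4.19 hours.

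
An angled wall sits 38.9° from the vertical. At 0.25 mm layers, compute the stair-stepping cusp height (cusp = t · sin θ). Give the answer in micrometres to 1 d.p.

sin(38.9°) = 0.6280, so cusp = 0.25 × 0.6280 = 0.157 mm → 157.0 μm.

157.0 μm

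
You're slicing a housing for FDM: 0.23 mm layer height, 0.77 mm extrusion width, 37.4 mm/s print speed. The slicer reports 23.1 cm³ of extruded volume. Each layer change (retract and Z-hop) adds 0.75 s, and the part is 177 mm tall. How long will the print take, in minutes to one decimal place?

Line area = 0.23 × 0.77 = 0.1771 mm².
Toolpath length = 23.1 cm³ / 0.1771 mm² = 23100 / 0.1771 = 130434.8 mm.
Extrusion time: 130434.8 / 37.4 → 3487.6 s.
Number of layers: 177 / 0.23 → 770 (rounded up).
Non-print overhead = 770 × 0.75 = 577.5 s.
Altogether 3487.6 + 577.5 = 4065.1 s, i.e. 67.8 minutes.

67.8 minutes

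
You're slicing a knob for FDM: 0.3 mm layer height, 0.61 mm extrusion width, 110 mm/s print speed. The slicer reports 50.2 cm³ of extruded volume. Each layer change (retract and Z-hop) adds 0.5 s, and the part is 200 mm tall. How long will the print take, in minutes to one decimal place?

Extrusion cross-section: 0.3 × 0.61 → 0.183 mm².
Total extruded path = 50200/0.183 = 274316.9 mm.
Extrusion time: 274316.9 / 110 → 2493.8 s.
Number of layers: 200 / 0.3 → 667 (rounded up).
Z-hop total: 667 × 0.5 → 333.5 s.
Altogether 2493.8 + 333.5 = 2827.3 s, i.e. 47.1 minutes.

47.1 minutes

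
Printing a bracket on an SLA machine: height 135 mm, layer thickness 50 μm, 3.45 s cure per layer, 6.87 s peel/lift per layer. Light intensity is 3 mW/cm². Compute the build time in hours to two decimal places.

7.74 hours

Layer count = ceil(135 / 0.05) = 2700.
Each layer takes: 3.45 + 6.87 → 10.32 s.
Build time: 2700 × 10.32 s = 27864 s, i.e. 7.74 hours.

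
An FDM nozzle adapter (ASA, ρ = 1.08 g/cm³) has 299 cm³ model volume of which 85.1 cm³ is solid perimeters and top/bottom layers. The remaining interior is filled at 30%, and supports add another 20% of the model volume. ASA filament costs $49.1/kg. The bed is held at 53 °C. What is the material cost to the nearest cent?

$11.09

Interior volume: 299 − 85.1 → 213.9 cm³.
Infill deposited: 0.30 × 213.9 → 64.17 cm³.
Support: 0.20 × 299 → 59.8 cm³.
Deposited volume = 85.1 + 64.17 + 59.8 = 209.07 cm³.
Mass: 209.07 × 1.08 → 225.7956 g.
At $49.1/kg: 225.7956/1000 × 49.1 = $11.09.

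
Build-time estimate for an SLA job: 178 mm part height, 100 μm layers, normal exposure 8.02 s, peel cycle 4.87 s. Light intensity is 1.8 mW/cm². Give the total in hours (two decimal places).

Number of layers: 178 / 0.1 → 1780 (rounded up).
Cycle time = 8.02 + 4.87, so 12.89 s.
Build time: 1780 × 12.89 s = 22944.2 s, i.e. 6.37 hours.

6.37 hours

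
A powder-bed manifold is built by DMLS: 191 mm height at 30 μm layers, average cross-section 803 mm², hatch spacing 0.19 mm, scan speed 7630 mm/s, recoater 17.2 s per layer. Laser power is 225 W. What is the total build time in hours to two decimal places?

Layers = ⌈191/0.03⌉ = 6367.
Scan path per layer = 803 / 0.19 = 4226.3 mm.
Scan time per layer = 4226.3 / 7630, so 0.5539 s.
Layer cycle = 0.5539 + 17.2 = 17.7539 s.
Total: 6367 × 17.7539 s = 113039.0813 s → 31.40 hours.

31.40 hours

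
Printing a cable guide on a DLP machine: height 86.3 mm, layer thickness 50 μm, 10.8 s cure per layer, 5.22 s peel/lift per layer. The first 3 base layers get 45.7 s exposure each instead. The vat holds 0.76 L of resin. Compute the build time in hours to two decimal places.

Number of layers: 86.3 / 0.05 → 1726 (rounded up).
Burn-in layers = 3 × (45.7 + 5.22), so 152.76 s.
Normal layers = 1723 × (10.8 + 5.22), so 27602.46 s.
Total = 152.76 + 27602.46 = 27755.22 s = 7.71 hours.

7.71 hours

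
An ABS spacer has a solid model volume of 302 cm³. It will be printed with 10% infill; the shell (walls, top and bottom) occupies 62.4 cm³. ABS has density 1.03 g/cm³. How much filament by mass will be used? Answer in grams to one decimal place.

Interior volume: 302 − 62.4 → 239.6 cm³.
Infill volume: 0.10 × 239.6 → 23.96 cm³.
Total printed volume = 62.4 + 23.96 = 86.36 cm³.
Mass = 86.36 × 1.03 = 88.9508 g.

89.0 g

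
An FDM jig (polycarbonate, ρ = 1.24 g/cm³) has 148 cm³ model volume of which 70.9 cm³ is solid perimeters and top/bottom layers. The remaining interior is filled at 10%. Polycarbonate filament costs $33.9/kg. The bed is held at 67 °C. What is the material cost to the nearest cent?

$3.30

Interior volume = 148 − 70.9, so 77.1 cm³.
Infill volume = 0.10 × 77.1, so 7.71 cm³.
Total extruded: 70.9 + 7.71 → 78.61 cm³.
Mass = 78.61 × 1.24 = 97.4764 g.
At $33.9/kg: 97.4764/1000 × 33.9 = $3.30.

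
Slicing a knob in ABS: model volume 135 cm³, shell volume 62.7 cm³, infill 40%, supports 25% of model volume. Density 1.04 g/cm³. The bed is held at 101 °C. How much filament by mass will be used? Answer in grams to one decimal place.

130.4 g

Volume inside the shell = 135 − 62.7, so 72.3 cm³.
Infill volume: 0.40 × 72.3 → 28.92 cm³.
Support: 0.25 × 135 → 33.75 cm³.
Total extruded: 62.7 + 28.92 + 33.75 → 125.37 cm³.
Mass: 125.37 × 1.04 → 130.3848 g.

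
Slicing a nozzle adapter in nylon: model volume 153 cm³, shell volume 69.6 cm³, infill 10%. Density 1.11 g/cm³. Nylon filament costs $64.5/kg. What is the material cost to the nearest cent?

$5.58

Interior volume = 153 − 69.6 = 83.4 cm³.
Deposited infill = 0.10 × 83.4, so 8.34 cm³.
Deposited volume: 69.6 + 8.34 → 77.94 cm³.
Mass: 77.94 × 1.11 → 86.5134 g.
At $64.5/kg: 86.5134/1000 × 64.5 = $5.58.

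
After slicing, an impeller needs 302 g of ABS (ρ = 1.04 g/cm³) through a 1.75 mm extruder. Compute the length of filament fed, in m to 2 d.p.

Volume = 302 g / 1.04 g·cm⁻³ = 290.3846 cm³ = 290384.6 mm³.
Cross-section of 1.75 mm filament: π·(1.75/2)² = 2.4053 mm².
L = V/A = 290384.6/2.4053 = 120726.98 mm → 120.73 m.

120.73 m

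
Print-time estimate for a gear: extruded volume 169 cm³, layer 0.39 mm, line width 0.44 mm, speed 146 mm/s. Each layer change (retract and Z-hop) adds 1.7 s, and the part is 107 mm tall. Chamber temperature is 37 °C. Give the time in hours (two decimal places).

2.00 hours

Bead cross-section = 0.39 × 0.44 = 0.1716 mm².
Total extruded path = 169000/0.1716 = 984848.5 mm.
Print-move time = 984848.5 / 146 = 6745.5 s.
Number of layers: 107 / 0.39 → 275 (rounded up).
Layer-change overhead = 275 × 1.7 = 467.5 s.
Total = 6745.5 + 467.5 = 7213 s = 2.00 hours.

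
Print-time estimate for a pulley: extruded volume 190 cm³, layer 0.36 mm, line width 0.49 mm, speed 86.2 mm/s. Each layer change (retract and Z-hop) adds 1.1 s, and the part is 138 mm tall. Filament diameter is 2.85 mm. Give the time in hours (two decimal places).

3.59 hours

Line area = 0.36 × 0.49 = 0.1764 mm².
Path length: 190000 mm³ / 0.1764 mm² → 1077097.5 mm.
Print-move time = 1077097.5 / 86.2, so 12495.3 s.
Number of layers: 138 / 0.36 → 384 (rounded up).
Layer-change overhead = 384 × 1.1 = 422.4 s.
Altogether 12495.3 + 422.4 = 12917.7 s, i.e. 3.59 hours.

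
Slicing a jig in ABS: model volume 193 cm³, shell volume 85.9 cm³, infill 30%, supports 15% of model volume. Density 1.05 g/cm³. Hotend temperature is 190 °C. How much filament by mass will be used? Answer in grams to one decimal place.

Interior volume = 193 − 85.9, so 107.1 cm³.
Deposited infill: 0.30 × 107.1 → 32.13 cm³.
Support: 0.15 × 193 → 28.95 cm³.
Total printed volume = 85.9 + 32.13 + 28.95 = 146.98 cm³.
Mass = 146.98 × 1.05 = 154.329 g.

154.3 g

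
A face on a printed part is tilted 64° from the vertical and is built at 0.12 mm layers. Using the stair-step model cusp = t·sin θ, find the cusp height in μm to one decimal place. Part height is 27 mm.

Cusp = layer height × sin(64°) = 0.12 × 0.8988 = 0.107856 mm = 107.9 μm.

107.9 μm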